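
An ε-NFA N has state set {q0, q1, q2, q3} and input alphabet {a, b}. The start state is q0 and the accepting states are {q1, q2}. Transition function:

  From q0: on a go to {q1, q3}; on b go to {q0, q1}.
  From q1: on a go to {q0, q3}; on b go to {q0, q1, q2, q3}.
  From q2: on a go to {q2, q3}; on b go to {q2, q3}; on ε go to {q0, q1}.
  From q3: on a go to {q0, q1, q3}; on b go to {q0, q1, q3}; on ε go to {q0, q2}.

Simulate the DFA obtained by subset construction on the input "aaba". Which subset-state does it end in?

{q0, q1, q2, q3}

Start: {q0}.
δ(q0,a) = {q1, q3}.
Union: {q1, q3}.
ε-closure gives {q0, q1, q2, q3}.
After a: {q0, q1, q2, q3}.
δ(q0,a) = {q1, q3}; δ(q1,a) = {q0, q3}; δ(q2,a) = {q2, q3}; δ(q3,a) = {q0, q1, q3}.
Union: {q0, q1, q2, q3}.
After a: {q0, q1, q2, q3}.
δ(q0,b) = {q0, q1}; δ(q1,b) = {q0, q1, q2, q3}; δ(q2,b) = {q2, q3}; δ(q3,b) = {q0, q1, q3}.
Union: {q0, q1, q2, q3}.
After b: {q0, q1, q2, q3}.
δ(q0,a) = {q1, q3}; δ(q1,a) = {q0, q3}; δ(q2,a) = {q2, q3}; δ(q3,a) = {q0, q1, q3}.
Union: {q0, q1, q2, q3}.
After a: {q0, q1, q2, q3}.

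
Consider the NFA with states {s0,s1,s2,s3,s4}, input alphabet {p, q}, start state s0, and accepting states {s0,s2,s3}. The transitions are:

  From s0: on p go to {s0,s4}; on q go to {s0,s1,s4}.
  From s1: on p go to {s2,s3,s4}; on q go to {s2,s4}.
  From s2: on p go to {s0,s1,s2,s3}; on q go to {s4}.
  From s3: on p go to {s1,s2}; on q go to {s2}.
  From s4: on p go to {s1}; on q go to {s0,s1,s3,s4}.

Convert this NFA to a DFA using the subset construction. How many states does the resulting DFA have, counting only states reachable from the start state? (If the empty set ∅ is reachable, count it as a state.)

5

Start state of the DFA: {s0}.
{s0} --p--> {s0,s4}  [new]
{s0} --q--> {s0,s1,s4}  [new]
{s0,s4} --p--> {s0,s1,s4}  [seen]
{s0,s4} --q--> {s0,s1,s3,s4}  [new]
{s0,s1,s4} --p--> {s0,s1,s2,s3,s4}  [new]
{s0,s1,s4} --q--> {s0,s1,s2,s3,s4}  [seen]
{s0,s1,s3,s4} --p--> {s0,s1,s2,s3,s4}  [seen]
{s0,s1,s3,s4} --q--> {s0,s1,s2,s3,s4}  [seen]
{s0,s1,s2,s3,s4} --p--> {s0,s1,s2,s3,s4}  [seen]
{s0,s1,s2,s3,s4} --q--> {s0,s1,s2,s3,s4}  [seen]
Reachable DFA states: {s0}, {s0,s4}, {s0,s1,s4}, {s0,s1,s3,s4}, {s0,s1,s2,s3,s4}.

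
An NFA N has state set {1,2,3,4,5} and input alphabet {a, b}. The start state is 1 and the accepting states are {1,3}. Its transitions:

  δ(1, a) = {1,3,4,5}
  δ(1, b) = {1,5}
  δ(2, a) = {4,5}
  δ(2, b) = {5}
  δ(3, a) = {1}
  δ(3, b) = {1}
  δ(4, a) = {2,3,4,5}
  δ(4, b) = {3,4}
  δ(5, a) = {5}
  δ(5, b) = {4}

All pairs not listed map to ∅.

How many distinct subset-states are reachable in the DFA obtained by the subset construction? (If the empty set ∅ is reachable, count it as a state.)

5

Start state of the DFA: {1}.
{1} --a--> {1,3,4,5}  [new]
{1} --b--> {1,5}  [new]
{1,3,4,5} --a--> {1,2,3,4,5}  [new]
{1,3,4,5} --b--> {1,3,4,5}  [seen]
{1,5} --a--> {1,3,4,5}  [seen]
{1,5} --b--> {1,4,5}  [new]
{1,2,3,4,5} --a--> {1,2,3,4,5}  [seen]
{1,2,3,4,5} --b--> {1,3,4,5}  [seen]
{1,4,5} --a--> {1,2,3,4,5}  [seen]
{1,4,5} --b--> {1,3,4,5}  [seen]
Reachable DFA states: {1}, {1,3,4,5}, {1,5}, {1,2,3,4,5}, {1,4,5}.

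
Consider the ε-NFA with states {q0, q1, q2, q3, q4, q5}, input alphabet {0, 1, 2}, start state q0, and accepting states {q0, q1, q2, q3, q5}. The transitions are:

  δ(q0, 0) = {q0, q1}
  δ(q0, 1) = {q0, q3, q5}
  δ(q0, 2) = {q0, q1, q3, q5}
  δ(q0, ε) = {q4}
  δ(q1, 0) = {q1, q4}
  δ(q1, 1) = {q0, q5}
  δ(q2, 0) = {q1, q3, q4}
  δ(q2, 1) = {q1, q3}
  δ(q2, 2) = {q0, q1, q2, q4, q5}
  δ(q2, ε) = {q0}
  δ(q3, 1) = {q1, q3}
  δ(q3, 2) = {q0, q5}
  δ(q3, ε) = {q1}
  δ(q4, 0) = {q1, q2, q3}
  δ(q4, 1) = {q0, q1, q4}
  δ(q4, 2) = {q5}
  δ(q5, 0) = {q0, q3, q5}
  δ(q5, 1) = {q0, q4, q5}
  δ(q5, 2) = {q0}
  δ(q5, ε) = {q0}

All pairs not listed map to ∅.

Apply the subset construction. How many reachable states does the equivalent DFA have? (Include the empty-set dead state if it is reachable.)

Start state of the DFA: {q0, q4} (ε-closure of the NFA start).
{q0, q4} --0--> {q0, q1, q2, q3, q4}  [new]
{q0, q4} --1--> {q0, q1, q3, q4, q5}  [new]
{q0, q4} --2--> {q0, q1, q3, q4, q5}  [seen]
{q0, q1, q2, q3, q4} --0--> {q0, q1, q2, q3, q4}  [seen]
{q0, q1, q2, q3, q4} --1--> {q0, q1, q3, q4, q5}  [seen]
{q0, q1, q2, q3, q4} --2--> {q0, q1, q2, q3, q4, q5}  [new]
{q0, q1, q3, q4, q5} --0--> {q0, q1, q2, q3, q4, q5}  [seen]
{q0, q1, q3, q4, q5} --1--> {q0, q1, q3, q4, q5}  [seen]
{q0, q1, q3, q4, q5} --2--> {q0, q1, q3, q4, q5}  [seen]
{q0, q1, q2, q3, q4, q5} --0--> {q0, q1, q2, q3, q4, q5}  [seen]
{q0, q1, q2, q3, q4, q5} --1--> {q0, q1, q3, q4, q5}  [seen]
{q0, q1, q2, q3, q4, q5} --2--> {q0, q1, q2, q3, q4, q5}  [seen]
Reachable DFA states: {q0, q4}, {q0, q1, q2, q3, q4}, {q0, q1, q3, q4, q5}, {q0, q1, q2, q3, q4, q5}.

4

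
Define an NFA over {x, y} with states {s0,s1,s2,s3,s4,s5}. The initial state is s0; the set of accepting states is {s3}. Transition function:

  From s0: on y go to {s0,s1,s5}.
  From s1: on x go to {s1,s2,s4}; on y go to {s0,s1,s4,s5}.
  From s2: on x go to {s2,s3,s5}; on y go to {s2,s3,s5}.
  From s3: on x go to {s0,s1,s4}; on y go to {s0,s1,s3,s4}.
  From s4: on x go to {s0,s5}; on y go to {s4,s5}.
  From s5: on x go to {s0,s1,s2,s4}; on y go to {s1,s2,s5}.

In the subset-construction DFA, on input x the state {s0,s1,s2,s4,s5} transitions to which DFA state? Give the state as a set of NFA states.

{s0,s1,s2,s3,s4,s5}

δ(s0,x) = ∅; δ(s1,x) = {s1,s2,s4}; δ(s2,x) = {s2,s3,s5}; δ(s4,x) = {s0,s5}; δ(s5,x) = {s0,s1,s2,s4}.
Union: {s0,s1,s2,s3,s4,s5}.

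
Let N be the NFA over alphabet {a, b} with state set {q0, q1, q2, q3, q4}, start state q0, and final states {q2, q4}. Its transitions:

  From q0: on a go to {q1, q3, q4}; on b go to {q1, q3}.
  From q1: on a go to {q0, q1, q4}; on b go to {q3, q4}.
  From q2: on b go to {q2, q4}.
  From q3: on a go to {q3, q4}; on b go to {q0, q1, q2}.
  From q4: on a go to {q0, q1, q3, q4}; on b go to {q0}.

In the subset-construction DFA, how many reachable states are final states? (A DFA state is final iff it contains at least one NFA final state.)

Start state of the DFA: {q0}.
{q0} --a--> {q1, q3, q4}  [new]
{q0} --b--> {q1, q3}  [new]
{q1, q3, q4} --a--> {q0, q1, q3, q4}  [new]
{q1, q3, q4} --b--> {q0, q1, q2, q3, q4}  [new]
{q1, q3} --a--> {q0, q1, q3, q4}  [seen]
{q1, q3} --b--> {q0, q1, q2, q3, q4}  [seen]
{q0, q1, q3, q4} --a--> {q0, q1, q3, q4}  [seen]
{q0, q1, q3, q4} --b--> {q0, q1, q2, q3, q4}  [seen]
{q0, q1, q2, q3, q4} --a--> {q0, q1, q3, q4}  [seen]
{q0, q1, q2, q3, q4} --b--> {q0, q1, q2, q3, q4}  [seen]
Reachable DFA states: {q0}, {q1, q3, q4}, {q1, q3}, {q0, q1, q3, q4}, {q0, q1, q2, q3, q4}.
Accepting DFA states (contain an NFA accepting state): {q1, q3, q4}, {q0, q1, q3, q4}, {q0, q1, q2, q3, q4}.

3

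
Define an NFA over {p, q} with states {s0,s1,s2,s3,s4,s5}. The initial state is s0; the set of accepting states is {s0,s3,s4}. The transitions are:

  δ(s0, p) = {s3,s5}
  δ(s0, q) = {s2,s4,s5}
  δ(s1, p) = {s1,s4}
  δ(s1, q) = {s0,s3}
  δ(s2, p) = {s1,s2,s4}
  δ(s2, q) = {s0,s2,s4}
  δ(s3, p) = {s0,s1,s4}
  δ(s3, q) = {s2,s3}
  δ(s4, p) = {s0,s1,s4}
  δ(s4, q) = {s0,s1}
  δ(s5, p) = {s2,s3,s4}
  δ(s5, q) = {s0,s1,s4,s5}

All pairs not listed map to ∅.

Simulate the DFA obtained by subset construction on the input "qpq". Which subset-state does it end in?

{s0,s1,s2,s3,s4,s5}

Start: {s0}.
δ(s0,q) = {s2,s4,s5}.
Union: {s2,s4,s5}.
After q: {s2,s4,s5}.
δ(s2,p) = {s1,s2,s4}; δ(s4,p) = {s0,s1,s4}; δ(s5,p) = {s2,s3,s4}.
Union: {s0,s1,s2,s3,s4}.
After p: {s0,s1,s2,s3,s4}.
δ(s0,q) = {s2,s4,s5}; δ(s1,q) = {s0,s3}; δ(s2,q) = {s0,s2,s4}; δ(s3,q) = {s2,s3}; δ(s4,q) = {s0,s1}.
Union: {s0,s1,s2,s3,s4,s5}.
After q: {s0,s1,s2,s3,s4,s5}.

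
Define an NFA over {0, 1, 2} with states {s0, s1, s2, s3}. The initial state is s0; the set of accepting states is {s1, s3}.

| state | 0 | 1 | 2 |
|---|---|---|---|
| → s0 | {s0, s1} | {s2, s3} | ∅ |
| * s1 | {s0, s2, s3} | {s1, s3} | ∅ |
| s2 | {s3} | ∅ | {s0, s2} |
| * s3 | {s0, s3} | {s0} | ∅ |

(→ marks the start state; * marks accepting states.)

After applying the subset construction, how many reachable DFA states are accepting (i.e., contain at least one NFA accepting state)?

7

Start state of the DFA: {s0}.
{s0} --0--> {s0, s1}  [new]
{s0} --1--> {s2, s3}  [new]
{s0} --2--> ∅  [new]
{s0, s1} --0--> {s0, s1, s2, s3}  [new]
{s0, s1} --1--> {s1, s2, s3}  [new]
{s0, s1} --2--> ∅  [seen]
{s2, s3} --0--> {s0, s3}  [new]
{s2, s3} --1--> {s0}  [seen]
{s2, s3} --2--> {s0, s2}  [new]
∅ --0--> ∅  [seen]
∅ --1--> ∅  [seen]
∅ --2--> ∅  [seen]
{s0, s1, s2, s3} --0--> {s0, s1, s2, s3}  [seen]
{s0, s1, s2, s3} --1--> {s0, s1, s2, s3}  [seen]
{s0, s1, s2, s3} --2--> {s0, s2}  [seen]
{s1, s2, s3} --0--> {s0, s2, s3}  [new]
{s1, s2, s3} --1--> {s0, s1, s3}  [new]
{s1, s2, s3} --2--> {s0, s2}  [seen]
{s0, s3} --0--> {s0, s1, s3}  [seen]
{s0, s3} --1--> {s0, s2, s3}  [seen]
{s0, s3} --2--> ∅  [seen]
{s0, s2} --0--> {s0, s1, s3}  [seen]
{s0, s2} --1--> {s2, s3}  [seen]
{s0, s2} --2--> {s0, s2}  [seen]
{s0, s2, s3} --0--> {s0, s1, s3}  [seen]
{s0, s2, s3} --1--> {s0, s2, s3}  [seen]
{s0, s2, s3} --2--> {s0, s2}  [seen]
{s0, s1, s3} --0--> {s0, s1, s2, s3}  [seen]
{s0, s1, s3} --1--> {s0, s1, s2, s3}  [seen]
{s0, s1, s3} --2--> ∅  [seen]
Reachable DFA states: {s0}, {s0, s1}, {s2, s3}, ∅, {s0, s1, s2, s3}, {s1, s2, s3}, {s0, s3}, {s0, s2}, {s0, s2, s3}, {s0, s1, s3}.
Accepting DFA states (contain an NFA accepting state): {s0, s1}, {s2, s3}, {s0, s1, s2, s3}, {s1, s2, s3}, {s0, s3}, {s0, s2, s3}, {s0, s1, s3}.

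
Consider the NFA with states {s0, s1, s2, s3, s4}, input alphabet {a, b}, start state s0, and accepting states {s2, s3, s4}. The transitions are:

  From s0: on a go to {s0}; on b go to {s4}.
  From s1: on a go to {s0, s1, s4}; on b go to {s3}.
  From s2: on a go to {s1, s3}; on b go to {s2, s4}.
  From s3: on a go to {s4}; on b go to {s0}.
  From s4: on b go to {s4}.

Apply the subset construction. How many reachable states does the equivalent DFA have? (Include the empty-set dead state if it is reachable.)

Start state of the DFA: {s0}.
{s0} --a--> {s0}  [seen]
{s0} --b--> {s4}  [new]
{s4} --a--> ∅  [new]
{s4} --b--> {s4}  [seen]
∅ --a--> ∅  [seen]
∅ --b--> ∅  [seen]
Reachable DFA states: {s0}, {s4}, ∅.

3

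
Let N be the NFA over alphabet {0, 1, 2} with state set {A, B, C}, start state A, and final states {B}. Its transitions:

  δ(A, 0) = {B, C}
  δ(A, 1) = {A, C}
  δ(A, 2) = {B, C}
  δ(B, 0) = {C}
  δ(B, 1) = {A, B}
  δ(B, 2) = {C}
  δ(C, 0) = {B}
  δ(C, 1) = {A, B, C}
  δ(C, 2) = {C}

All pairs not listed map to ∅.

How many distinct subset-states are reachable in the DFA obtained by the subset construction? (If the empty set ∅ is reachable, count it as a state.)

7

Start state of the DFA: {A}.
{A} --0--> {B, C}  [new]
{A} --1--> {A, C}  [new]
{A} --2--> {B, C}  [seen]
{B, C} --0--> {B, C}  [seen]
{B, C} --1--> {A, B, C}  [new]
{B, C} --2--> {C}  [new]
{A, C} --0--> {B, C}  [seen]
{A, C} --1--> {A, B, C}  [seen]
{A, C} --2--> {B, C}  [seen]
{A, B, C} --0--> {B, C}  [seen]
{A, B, C} --1--> {A, B, C}  [seen]
{A, B, C} --2--> {B, C}  [seen]
{C} --0--> {B}  [new]
{C} --1--> {A, B, C}  [seen]
{C} --2--> {C}  [seen]
{B} --0--> {C}  [seen]
{B} --1--> {A, B}  [new]
{B} --2--> {C}  [seen]
{A, B} --0--> {B, C}  [seen]
{A, B} --1--> {A, B, C}  [seen]
{A, B} --2--> {B, C}  [seen]
Reachable DFA states: {A}, {B, C}, {A, C}, {A, B, C}, {C}, {B}, {A, B}.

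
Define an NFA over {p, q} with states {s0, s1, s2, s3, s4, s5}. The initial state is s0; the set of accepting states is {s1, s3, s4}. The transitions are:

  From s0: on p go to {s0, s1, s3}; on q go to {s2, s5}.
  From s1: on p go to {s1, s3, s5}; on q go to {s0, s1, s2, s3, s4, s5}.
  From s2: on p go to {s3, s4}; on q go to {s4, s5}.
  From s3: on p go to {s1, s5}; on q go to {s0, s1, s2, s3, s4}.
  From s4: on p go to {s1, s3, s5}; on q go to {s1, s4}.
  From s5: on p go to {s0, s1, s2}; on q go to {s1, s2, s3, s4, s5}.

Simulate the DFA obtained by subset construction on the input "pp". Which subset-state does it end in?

Start: {s0}.
δ(s0,p) = {s0, s1, s3}.
Union: {s0, s1, s3}.
After p: {s0, s1, s3}.
δ(s0,p) = {s0, s1, s3}; δ(s1,p) = {s1, s3, s5}; δ(s3,p) = {s1, s5}.
Union: {s0, s1, s3, s5}.
After p: {s0, s1, s3, s5}.

{s0, s1, s3, s5}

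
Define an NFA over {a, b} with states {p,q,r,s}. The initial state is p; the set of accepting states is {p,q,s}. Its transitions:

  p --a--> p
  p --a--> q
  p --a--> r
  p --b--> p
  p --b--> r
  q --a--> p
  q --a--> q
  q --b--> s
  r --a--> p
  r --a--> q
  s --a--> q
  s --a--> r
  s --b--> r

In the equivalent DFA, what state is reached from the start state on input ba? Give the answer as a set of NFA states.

{p,q,r}

Start: {p}.
δ(p,b) = {p,r}.
Union: {p,r}.
After b: {p,r}.
δ(p,a) = {p,q,r}; δ(r,a) = {p,q}.
Union: {p,q,r}.
After a: {p,q,r}.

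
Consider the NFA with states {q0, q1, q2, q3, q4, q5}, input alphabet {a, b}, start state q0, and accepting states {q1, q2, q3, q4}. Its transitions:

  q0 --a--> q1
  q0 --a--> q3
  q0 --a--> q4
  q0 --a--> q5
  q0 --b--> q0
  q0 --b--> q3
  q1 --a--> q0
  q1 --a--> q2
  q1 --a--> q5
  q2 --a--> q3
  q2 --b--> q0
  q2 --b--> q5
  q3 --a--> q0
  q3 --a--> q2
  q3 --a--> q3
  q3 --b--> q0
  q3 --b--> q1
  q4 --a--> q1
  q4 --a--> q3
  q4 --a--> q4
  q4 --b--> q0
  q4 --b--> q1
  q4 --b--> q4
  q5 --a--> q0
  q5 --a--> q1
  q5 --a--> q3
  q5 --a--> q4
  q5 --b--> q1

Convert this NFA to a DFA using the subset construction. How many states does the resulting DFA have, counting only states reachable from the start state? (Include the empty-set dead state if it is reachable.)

Start state of the DFA: {q0}.
{q0} --a--> {q1, q3, q4, q5}  [new]
{q0} --b--> {q0, q3}  [new]
{q1, q3, q4, q5} --a--> {q0, q1, q2, q3, q4, q5}  [new]
{q1, q3, q4, q5} --b--> {q0, q1, q4}  [new]
{q0, q3} --a--> {q0, q1, q2, q3, q4, q5}  [seen]
{q0, q3} --b--> {q0, q1, q3}  [new]
{q0, q1, q2, q3, q4, q5} --a--> {q0, q1, q2, q3, q4, q5}  [seen]
{q0, q1, q2, q3, q4, q5} --b--> {q0, q1, q3, q4, q5}  [new]
{q0, q1, q4} --a--> {q0, q1, q2, q3, q4, q5}  [seen]
{q0, q1, q4} --b--> {q0, q1, q3, q4}  [new]
{q0, q1, q3} --a--> {q0, q1, q2, q3, q4, q5}  [seen]
{q0, q1, q3} --b--> {q0, q1, q3}  [seen]
{q0, q1, q3, q4, q5} --a--> {q0, q1, q2, q3, q4, q5}  [seen]
{q0, q1, q3, q4, q5} --b--> {q0, q1, q3, q4}  [seen]
{q0, q1, q3, q4} --a--> {q0, q1, q2, q3, q4, q5}  [seen]
{q0, q1, q3, q4} --b--> {q0, q1, q3, q4}  [seen]
Reachable DFA states: {q0}, {q1, q3, q4, q5}, {q0, q3}, {q0, q1, q2, q3, q4, q5}, {q0, q1, q4}, {q0, q1, q3}, {q0, q1, q3, q4, q5}, {q0, q1, q3, q4}.

8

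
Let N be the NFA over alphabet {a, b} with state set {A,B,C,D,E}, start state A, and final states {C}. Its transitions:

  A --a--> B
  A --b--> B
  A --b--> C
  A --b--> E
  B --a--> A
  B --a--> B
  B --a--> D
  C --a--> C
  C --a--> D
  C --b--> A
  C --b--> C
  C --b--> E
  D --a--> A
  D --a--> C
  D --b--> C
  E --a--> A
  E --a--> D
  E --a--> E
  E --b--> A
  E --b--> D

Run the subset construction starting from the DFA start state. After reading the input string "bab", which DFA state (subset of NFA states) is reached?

Start: {A}.
δ(A,b) = {B,C,E}.
Union: {B,C,E}.
After b: {B,C,E}.
δ(B,a) = {A,B,D}; δ(C,a) = {C,D}; δ(E,a) = {A,D,E}.
Union: {A,B,C,D,E}.
After a: {A,B,C,D,E}.
δ(A,b) = {B,C,E}; δ(B,b) = ∅; δ(C,b) = {A,C,E}; δ(D,b) = {C}; δ(E,b) = {A,D}.
Union: {A,B,C,D,E}.
After b: {A,B,C,D,E}.

{A,B,C,D,E}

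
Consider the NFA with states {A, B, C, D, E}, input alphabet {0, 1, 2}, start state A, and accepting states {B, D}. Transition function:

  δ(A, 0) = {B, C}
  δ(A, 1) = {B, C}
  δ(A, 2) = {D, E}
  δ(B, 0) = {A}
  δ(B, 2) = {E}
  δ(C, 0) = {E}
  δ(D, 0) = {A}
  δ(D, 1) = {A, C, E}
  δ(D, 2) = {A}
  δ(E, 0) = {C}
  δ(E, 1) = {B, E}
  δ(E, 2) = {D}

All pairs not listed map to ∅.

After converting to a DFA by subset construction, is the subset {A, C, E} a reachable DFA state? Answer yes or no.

yes

Start state of the DFA: {A}.
{A} --0--> {B, C}  [new]
{A} --1--> {B, C}  [seen]
{A} --2--> {D, E}  [new]
{B, C} --0--> {A, E}  [new]
{B, C} --1--> ∅  [new]
{B, C} --2--> {E}  [new]
{D, E} --0--> {A, C}  [new]
{D, E} --1--> {A, B, C, E}  [new]
{D, E} --2--> {A, D}  [new]
{A, E} --0--> {B, C}  [seen]
{A, E} --1--> {B, C, E}  [new]
{A, E} --2--> {D, E}  [seen]
∅ --0--> ∅  [seen]
∅ --1--> ∅  [seen]
∅ --2--> ∅  [seen]
{E} --0--> {C}  [new]
{E} --1--> {B, E}  [new]
{E} --2--> {D}  [new]
{A, C} --0--> {B, C, E}  [seen]
{A, C} --1--> {B, C}  [seen]
{A, C} --2--> {D, E}  [seen]
{A, B, C, E} --0--> {A, B, C, E}  [seen]
{A, B, C, E} --1--> {B, C, E}  [seen]
{A, B, C, E} --2--> {D, E}  [seen]
{A, D} --0--> {A, B, C}  [new]
{A, D} --1--> {A, B, C, E}  [seen]
{A, D} --2--> {A, D, E}  [new]
{B, C, E} --0--> {A, C, E}  [new]
{B, C, E} --1--> {B, E}  [seen]
{B, C, E} --2--> {D, E}  [seen]
{C} --0--> {E}  [seen]
{C} --1--> ∅  [seen]
{C} --2--> ∅  [seen]
{B, E} --0--> {A, C}  [seen]
{B, E} --1--> {B, E}  [seen]
{B, E} --2--> {D, E}  [seen]
{D} --0--> {A}  [seen]
{D} --1--> {A, C, E}  [seen]
{D} --2--> {A}  [seen]
{A, B, C} --0--> {A, B, C, E}  [seen]
{A, B, C} --1--> {B, C}  [seen]
{A, B, C} --2--> {D, E}  [seen]
{A, D, E} --0--> {A, B, C}  [seen]
{A, D, E} --1--> {A, B, C, E}  [seen]
{A, D, E} --2--> {A, D, E}  [seen]
{A, C, E} --0--> {B, C, E}  [seen]
{A, C, E} --1--> {B, C, E}  [seen]
{A, C, E} --2--> {D, E}  [seen]
Reachable DFA states: {A}, {B, C}, {D, E}, {A, E}, ∅, {E}, {A, C}, {A, B, C, E}, {A, D}, {B, C, E}, {C}, {B, E}, {D}, {A, B, C}, {A, D, E}, {A, C, E}.
{A, C, E} is among them.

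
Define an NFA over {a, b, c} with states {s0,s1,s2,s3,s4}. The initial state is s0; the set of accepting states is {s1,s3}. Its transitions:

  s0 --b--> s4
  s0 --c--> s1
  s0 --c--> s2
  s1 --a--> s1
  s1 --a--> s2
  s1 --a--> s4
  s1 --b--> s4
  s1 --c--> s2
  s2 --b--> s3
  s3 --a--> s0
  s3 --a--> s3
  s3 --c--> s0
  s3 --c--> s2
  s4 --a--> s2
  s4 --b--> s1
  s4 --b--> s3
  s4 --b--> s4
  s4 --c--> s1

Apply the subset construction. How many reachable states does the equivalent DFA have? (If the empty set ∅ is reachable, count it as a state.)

15

Start state of the DFA: {s0}.
{s0} --a--> ∅  [new]
{s0} --b--> {s4}  [new]
{s0} --c--> {s1,s2}  [new]
∅ --a--> ∅  [seen]
∅ --b--> ∅  [seen]
∅ --c--> ∅  [seen]
{s4} --a--> {s2}  [new]
{s4} --b--> {s1,s3,s4}  [new]
{s4} --c--> {s1}  [new]
{s1,s2} --a--> {s1,s2,s4}  [new]
{s1,s2} --b--> {s3,s4}  [new]
{s1,s2} --c--> {s2}  [seen]
{s2} --a--> ∅  [seen]
{s2} --b--> {s3}  [new]
{s2} --c--> ∅  [seen]
{s1,s3,s4} --a--> {s0,s1,s2,s3,s4}  [new]
{s1,s3,s4} --b--> {s1,s3,s4}  [seen]
{s1,s3,s4} --c--> {s0,s1,s2}  [new]
{s1} --a--> {s1,s2,s4}  [seen]
{s1} --b--> {s4}  [seen]
{s1} --c--> {s2}  [seen]
{s1,s2,s4} --a--> {s1,s2,s4}  [seen]
{s1,s2,s4} --b--> {s1,s3,s4}  [seen]
{s1,s2,s4} --c--> {s1,s2}  [seen]
{s3,s4} --a--> {s0,s2,s3}  [new]
{s3,s4} --b--> {s1,s3,s4}  [seen]
{s3,s4} --c--> {s0,s1,s2}  [seen]
{s3} --a--> {s0,s3}  [new]
{s3} --b--> ∅  [seen]
{s3} --c--> {s0,s2}  [new]
{s0,s1,s2,s3,s4} --a--> {s0,s1,s2,s3,s4}  [seen]
{s0,s1,s2,s3,s4} --b--> {s1,s3,s4}  [seen]
{s0,s1,s2,s3,s4} --c--> {s0,s1,s2}  [seen]
{s0,s1,s2} --a--> {s1,s2,s4}  [seen]
{s0,s1,s2} --b--> {s3,s4}  [seen]
{s0,s1,s2} --c--> {s1,s2}  [seen]
{s0,s2,s3} --a--> {s0,s3}  [seen]
{s0,s2,s3} --b--> {s3,s4}  [seen]
{s0,s2,s3} --c--> {s0,s1,s2}  [seen]
{s0,s3} --a--> {s0,s3}  [seen]
{s0,s3} --b--> {s4}  [seen]
{s0,s3} --c--> {s0,s1,s2}  [seen]
{s0,s2} --a--> ∅  [seen]
{s0,s2} --b--> {s3,s4}  [seen]
{s0,s2} --c--> {s1,s2}  [seen]
Reachable DFA states: {s0}, ∅, {s4}, {s1,s2}, {s2}, {s1,s3,s4}, {s1}, {s1,s2,s4}, {s3,s4}, {s3}, {s0,s1,s2,s3,s4}, {s0,s1,s2}, {s0,s2,s3}, {s0,s3}, {s0,s2}.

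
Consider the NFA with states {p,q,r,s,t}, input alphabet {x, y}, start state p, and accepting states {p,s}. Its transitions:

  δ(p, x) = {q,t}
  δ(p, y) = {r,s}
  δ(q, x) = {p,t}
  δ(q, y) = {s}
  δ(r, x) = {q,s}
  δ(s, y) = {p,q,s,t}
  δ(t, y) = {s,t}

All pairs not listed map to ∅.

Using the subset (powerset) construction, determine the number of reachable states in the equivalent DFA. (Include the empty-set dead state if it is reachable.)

11

Start state of the DFA: {p}.
{p} --x--> {q,t}  [new]
{p} --y--> {r,s}  [new]
{q,t} --x--> {p,t}  [new]
{q,t} --y--> {s,t}  [new]
{r,s} --x--> {q,s}  [new]
{r,s} --y--> {p,q,s,t}  [new]
{p,t} --x--> {q,t}  [seen]
{p,t} --y--> {r,s,t}  [new]
{s,t} --x--> ∅  [new]
{s,t} --y--> {p,q,s,t}  [seen]
{q,s} --x--> {p,t}  [seen]
{q,s} --y--> {p,q,s,t}  [seen]
{p,q,s,t} --x--> {p,q,t}  [new]
{p,q,s,t} --y--> {p,q,r,s,t}  [new]
{r,s,t} --x--> {q,s}  [seen]
{r,s,t} --y--> {p,q,s,t}  [seen]
∅ --x--> ∅  [seen]
∅ --y--> ∅  [seen]
{p,q,t} --x--> {p,q,t}  [seen]
{p,q,t} --y--> {r,s,t}  [seen]
{p,q,r,s,t} --x--> {p,q,s,t}  [seen]
{p,q,r,s,t} --y--> {p,q,r,s,t}  [seen]
Reachable DFA states: {p}, {q,t}, {r,s}, {p,t}, {s,t}, {q,s}, {p,q,s,t}, {r,s,t}, ∅, {p,q,t}, {p,q,r,s,t}.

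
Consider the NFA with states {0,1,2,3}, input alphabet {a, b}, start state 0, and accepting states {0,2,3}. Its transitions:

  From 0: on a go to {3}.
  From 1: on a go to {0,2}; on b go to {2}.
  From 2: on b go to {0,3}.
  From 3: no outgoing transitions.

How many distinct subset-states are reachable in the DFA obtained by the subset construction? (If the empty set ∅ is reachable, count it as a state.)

Start state of the DFA: {0}.
{0} --a--> {3}  [new]
{0} --b--> ∅  [new]
{3} --a--> ∅  [seen]
{3} --b--> ∅  [seen]
∅ --a--> ∅  [seen]
∅ --b--> ∅  [seen]
Reachable DFA states: {0}, {3}, ∅.

3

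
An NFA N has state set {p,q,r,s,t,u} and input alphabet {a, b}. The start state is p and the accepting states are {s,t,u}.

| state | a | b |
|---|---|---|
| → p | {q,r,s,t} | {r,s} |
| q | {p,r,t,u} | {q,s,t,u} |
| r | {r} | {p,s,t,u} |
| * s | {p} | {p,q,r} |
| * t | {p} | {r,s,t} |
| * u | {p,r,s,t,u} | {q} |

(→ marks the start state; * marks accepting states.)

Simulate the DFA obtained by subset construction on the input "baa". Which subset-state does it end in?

Start: {p}.
δ(p,b) = {r,s}.
Union: {r,s}.
After b: {r,s}.
δ(r,a) = {r}; δ(s,a) = {p}.
Union: {p,r}.
After a: {p,r}.
δ(p,a) = {q,r,s,t}; δ(r,a) = {r}.
Union: {q,r,s,t}.
After a: {q,r,s,t}.

{q,r,s,t}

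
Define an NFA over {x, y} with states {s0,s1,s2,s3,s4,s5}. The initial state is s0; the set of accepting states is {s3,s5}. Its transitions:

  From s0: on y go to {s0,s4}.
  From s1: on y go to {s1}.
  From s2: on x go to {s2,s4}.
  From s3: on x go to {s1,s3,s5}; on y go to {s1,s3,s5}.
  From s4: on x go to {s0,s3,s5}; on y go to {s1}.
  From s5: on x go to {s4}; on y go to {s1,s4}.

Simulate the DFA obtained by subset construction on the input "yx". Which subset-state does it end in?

{s0,s3,s5}

Start: {s0}.
δ(s0,y) = {s0,s4}.
Union: {s0,s4}.
After y: {s0,s4}.
δ(s0,x) = ∅; δ(s4,x) = {s0,s3,s5}.
Union: {s0,s3,s5}.
After x: {s0,s3,s5}.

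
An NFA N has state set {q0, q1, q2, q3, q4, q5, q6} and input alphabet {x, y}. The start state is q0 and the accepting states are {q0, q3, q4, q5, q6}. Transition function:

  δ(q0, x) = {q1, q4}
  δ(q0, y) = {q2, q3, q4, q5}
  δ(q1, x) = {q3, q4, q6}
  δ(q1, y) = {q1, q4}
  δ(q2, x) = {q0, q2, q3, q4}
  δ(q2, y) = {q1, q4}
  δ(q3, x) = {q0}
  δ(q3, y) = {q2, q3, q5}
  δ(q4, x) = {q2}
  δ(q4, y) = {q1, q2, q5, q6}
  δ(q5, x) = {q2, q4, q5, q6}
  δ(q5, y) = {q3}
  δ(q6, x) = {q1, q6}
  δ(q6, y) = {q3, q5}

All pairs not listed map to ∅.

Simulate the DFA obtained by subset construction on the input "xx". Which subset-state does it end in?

Start: {q0}.
δ(q0,x) = {q1, q4}.
Union: {q1, q4}.
After x: {q1, q4}.
δ(q1,x) = {q3, q4, q6}; δ(q4,x) = {q2}.
Union: {q2, q3, q4, q6}.
After x: {q2, q3, q4, q6}.

{q2, q3, q4, q6}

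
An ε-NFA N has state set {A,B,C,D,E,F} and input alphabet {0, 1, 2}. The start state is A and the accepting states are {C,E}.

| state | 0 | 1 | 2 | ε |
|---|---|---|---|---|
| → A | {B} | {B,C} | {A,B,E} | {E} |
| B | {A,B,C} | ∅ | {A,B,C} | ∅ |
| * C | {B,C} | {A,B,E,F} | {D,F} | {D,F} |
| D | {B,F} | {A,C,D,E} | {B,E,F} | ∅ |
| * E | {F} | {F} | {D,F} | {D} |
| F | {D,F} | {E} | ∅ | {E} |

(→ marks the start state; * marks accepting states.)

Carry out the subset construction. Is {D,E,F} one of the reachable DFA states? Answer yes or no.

Start state of the DFA: {A,D,E} (ε-closure of the NFA start).
{A,D,E} --0--> {B,D,E,F}  [new]
{A,D,E} --1--> {A,B,C,D,E,F}  [new]
{A,D,E} --2--> {A,B,D,E,F}  [new]
{B,D,E,F} --0--> {A,B,C,D,E,F}  [seen]
{B,D,E,F} --1--> {A,C,D,E,F}  [new]
{B,D,E,F} --2--> {A,B,C,D,E,F}  [seen]
{A,B,C,D,E,F} --0--> {A,B,C,D,E,F}  [seen]
{A,B,C,D,E,F} --1--> {A,B,C,D,E,F}  [seen]
{A,B,C,D,E,F} --2--> {A,B,C,D,E,F}  [seen]
{A,B,D,E,F} --0--> {A,B,C,D,E,F}  [seen]
{A,B,D,E,F} --1--> {A,B,C,D,E,F}  [seen]
{A,B,D,E,F} --2--> {A,B,C,D,E,F}  [seen]
{A,C,D,E,F} --0--> {B,C,D,E,F}  [new]
{A,C,D,E,F} --1--> {A,B,C,D,E,F}  [seen]
{A,C,D,E,F} --2--> {A,B,D,E,F}  [seen]
{B,C,D,E,F} --0--> {A,B,C,D,E,F}  [seen]
{B,C,D,E,F} --1--> {A,B,C,D,E,F}  [seen]
{B,C,D,E,F} --2--> {A,B,C,D,E,F}  [seen]
Reachable DFA states: {A,D,E}, {B,D,E,F}, {A,B,C,D,E,F}, {A,B,D,E,F}, {A,C,D,E,F}, {B,C,D,E,F}.
{D,E,F} is not among them.

no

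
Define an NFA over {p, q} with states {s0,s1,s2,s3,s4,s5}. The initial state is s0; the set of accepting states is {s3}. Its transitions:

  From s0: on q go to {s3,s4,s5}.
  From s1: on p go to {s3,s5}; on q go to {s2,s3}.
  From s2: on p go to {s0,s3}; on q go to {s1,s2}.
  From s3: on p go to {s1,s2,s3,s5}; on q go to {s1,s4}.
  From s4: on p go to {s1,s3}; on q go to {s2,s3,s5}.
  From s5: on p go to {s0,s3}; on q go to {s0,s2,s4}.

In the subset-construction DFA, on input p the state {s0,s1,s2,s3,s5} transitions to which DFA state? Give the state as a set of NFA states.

{s0,s1,s2,s3,s5}

δ(s0,p) = ∅; δ(s1,p) = {s3,s5}; δ(s2,p) = {s0,s3}; δ(s3,p) = {s1,s2,s3,s5}; δ(s5,p) = {s0,s3}.
Union: {s0,s1,s2,s3,s5}.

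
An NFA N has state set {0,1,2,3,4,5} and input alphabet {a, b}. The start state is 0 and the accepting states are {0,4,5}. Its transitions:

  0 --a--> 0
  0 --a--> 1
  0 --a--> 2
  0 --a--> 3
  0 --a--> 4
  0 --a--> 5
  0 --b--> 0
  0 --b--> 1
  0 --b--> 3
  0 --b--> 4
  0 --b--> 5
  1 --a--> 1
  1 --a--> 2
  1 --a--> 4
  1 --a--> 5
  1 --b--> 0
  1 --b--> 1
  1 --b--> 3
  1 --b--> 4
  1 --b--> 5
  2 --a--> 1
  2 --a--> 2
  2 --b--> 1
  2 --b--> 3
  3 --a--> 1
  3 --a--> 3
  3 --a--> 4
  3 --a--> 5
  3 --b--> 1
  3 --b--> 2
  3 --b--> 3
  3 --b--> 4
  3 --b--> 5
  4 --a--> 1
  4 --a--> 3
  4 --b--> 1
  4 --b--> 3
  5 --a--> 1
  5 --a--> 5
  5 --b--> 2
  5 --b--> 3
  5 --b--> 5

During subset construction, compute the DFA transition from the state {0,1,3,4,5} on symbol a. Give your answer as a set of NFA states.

δ(0,a) = {0,1,2,3,4,5}; δ(1,a) = {1,2,4,5}; δ(3,a) = {1,3,4,5}; δ(4,a) = {1,3}; δ(5,a) = {1,5}.
Union: {0,1,2,3,4,5}.

{0,1,2,3,4,5}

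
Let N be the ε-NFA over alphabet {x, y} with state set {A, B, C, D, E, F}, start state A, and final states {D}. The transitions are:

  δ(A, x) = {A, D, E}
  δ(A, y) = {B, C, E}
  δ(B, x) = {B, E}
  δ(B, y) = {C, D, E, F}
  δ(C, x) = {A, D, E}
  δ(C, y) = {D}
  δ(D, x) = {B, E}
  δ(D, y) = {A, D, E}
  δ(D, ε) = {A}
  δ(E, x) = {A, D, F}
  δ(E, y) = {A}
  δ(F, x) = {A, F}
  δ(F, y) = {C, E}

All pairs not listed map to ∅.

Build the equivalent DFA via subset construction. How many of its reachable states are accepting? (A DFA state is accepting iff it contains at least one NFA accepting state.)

Start state of the DFA: {A} (ε-closure of the NFA start).
{A} --x--> {A, D, E}  [new]
{A} --y--> {B, C, E}  [new]
{A, D, E} --x--> {A, B, D, E, F}  [new]
{A, D, E} --y--> {A, B, C, D, E}  [new]
{B, C, E} --x--> {A, B, D, E, F}  [seen]
{B, C, E} --y--> {A, C, D, E, F}  [new]
{A, B, D, E, F} --x--> {A, B, D, E, F}  [seen]
{A, B, D, E, F} --y--> {A, B, C, D, E, F}  [new]
{A, B, C, D, E} --x--> {A, B, D, E, F}  [seen]
{A, B, C, D, E} --y--> {A, B, C, D, E, F}  [seen]
{A, C, D, E, F} --x--> {A, B, D, E, F}  [seen]
{A, C, D, E, F} --y--> {A, B, C, D, E}  [seen]
{A, B, C, D, E, F} --x--> {A, B, D, E, F}  [seen]
{A, B, C, D, E, F} --y--> {A, B, C, D, E, F}  [seen]
Reachable DFA states: {A}, {A, D, E}, {B, C, E}, {A, B, D, E, F}, {A, B, C, D, E}, {A, C, D, E, F}, {A, B, C, D, E, F}.
Accepting DFA states (contain an NFA accepting state): {A, D, E}, {A, B, D, E, F}, {A, B, C, D, E}, {A, C, D, E, F}, {A, B, C, D, E, F}.

5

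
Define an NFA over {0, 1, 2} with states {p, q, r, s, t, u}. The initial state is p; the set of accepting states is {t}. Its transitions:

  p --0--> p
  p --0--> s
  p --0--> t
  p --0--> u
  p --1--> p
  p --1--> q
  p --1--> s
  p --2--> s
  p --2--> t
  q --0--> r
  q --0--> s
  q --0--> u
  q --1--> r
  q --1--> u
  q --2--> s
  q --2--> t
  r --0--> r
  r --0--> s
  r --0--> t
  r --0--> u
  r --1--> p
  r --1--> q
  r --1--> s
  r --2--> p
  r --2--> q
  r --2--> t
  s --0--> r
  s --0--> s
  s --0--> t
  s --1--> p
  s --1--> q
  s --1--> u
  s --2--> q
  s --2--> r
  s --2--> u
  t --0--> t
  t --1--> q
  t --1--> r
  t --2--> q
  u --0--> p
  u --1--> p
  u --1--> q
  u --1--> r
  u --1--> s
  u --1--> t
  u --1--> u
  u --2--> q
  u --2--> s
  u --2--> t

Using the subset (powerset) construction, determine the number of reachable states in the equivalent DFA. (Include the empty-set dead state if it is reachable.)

Start state of the DFA: {p}.
{p} --0--> {p, s, t, u}  [new]
{p} --1--> {p, q, s}  [new]
{p} --2--> {s, t}  [new]
{p, s, t, u} --0--> {p, r, s, t, u}  [new]
{p, s, t, u} --1--> {p, q, r, s, t, u}  [new]
{p, s, t, u} --2--> {q, r, s, t, u}  [new]
{p, q, s} --0--> {p, r, s, t, u}  [seen]
{p, q, s} --1--> {p, q, r, s, u}  [new]
{p, q, s} --2--> {q, r, s, t, u}  [seen]
{s, t} --0--> {r, s, t}  [new]
{s, t} --1--> {p, q, r, u}  [new]
{s, t} --2--> {q, r, u}  [new]
{p, r, s, t, u} --0--> {p, r, s, t, u}  [seen]
{p, r, s, t, u} --1--> {p, q, r, s, t, u}  [seen]
{p, r, s, t, u} --2--> {p, q, r, s, t, u}  [seen]
{p, q, r, s, t, u} --0--> {p, r, s, t, u}  [seen]
{p, q, r, s, t, u} --1--> {p, q, r, s, t, u}  [seen]
{p, q, r, s, t, u} --2--> {p, q, r, s, t, u}  [seen]
{q, r, s, t, u} --0--> {p, r, s, t, u}  [seen]
{q, r, s, t, u} --1--> {p, q, r, s, t, u}  [seen]
{q, r, s, t, u} --2--> {p, q, r, s, t, u}  [seen]
{p, q, r, s, u} --0--> {p, r, s, t, u}  [seen]
{p, q, r, s, u} --1--> {p, q, r, s, t, u}  [seen]
{p, q, r, s, u} --2--> {p, q, r, s, t, u}  [seen]
{r, s, t} --0--> {r, s, t, u}  [new]
{r, s, t} --1--> {p, q, r, s, u}  [seen]
{r, s, t} --2--> {p, q, r, t, u}  [new]
{p, q, r, u} --0--> {p, r, s, t, u}  [seen]
{p, q, r, u} --1--> {p, q, r, s, t, u}  [seen]
{p, q, r, u} --2--> {p, q, s, t}  [new]
{q, r, u} --0--> {p, r, s, t, u}  [seen]
{q, r, u} --1--> {p, q, r, s, t, u}  [seen]
{q, r, u} --2--> {p, q, s, t}  [seen]
{r, s, t, u} --0--> {p, r, s, t, u}  [seen]
{r, s, t, u} --1--> {p, q, r, s, t, u}  [seen]
{r, s, t, u} --2--> {p, q, r, s, t, u}  [seen]
{p, q, r, t, u} --0--> {p, r, s, t, u}  [seen]
{p, q, r, t, u} --1--> {p, q, r, s, t, u}  [seen]
{p, q, r, t, u} --2--> {p, q, s, t}  [seen]
{p, q, s, t} --0--> {p, r, s, t, u}  [seen]
{p, q, s, t} --1--> {p, q, r, s, u}  [seen]
{p, q, s, t} --2--> {q, r, s, t, u}  [seen]
Reachable DFA states: {p}, {p, s, t, u}, {p, q, s}, {s, t}, {p, r, s, t, u}, {p, q, r, s, t, u}, {q, r, s, t, u}, {p, q, r, s, u}, {r, s, t}, {p, q, r, u}, {q, r, u}, {r, s, t, u}, {p, q, r, t, u}, {p, q, s, t}.

14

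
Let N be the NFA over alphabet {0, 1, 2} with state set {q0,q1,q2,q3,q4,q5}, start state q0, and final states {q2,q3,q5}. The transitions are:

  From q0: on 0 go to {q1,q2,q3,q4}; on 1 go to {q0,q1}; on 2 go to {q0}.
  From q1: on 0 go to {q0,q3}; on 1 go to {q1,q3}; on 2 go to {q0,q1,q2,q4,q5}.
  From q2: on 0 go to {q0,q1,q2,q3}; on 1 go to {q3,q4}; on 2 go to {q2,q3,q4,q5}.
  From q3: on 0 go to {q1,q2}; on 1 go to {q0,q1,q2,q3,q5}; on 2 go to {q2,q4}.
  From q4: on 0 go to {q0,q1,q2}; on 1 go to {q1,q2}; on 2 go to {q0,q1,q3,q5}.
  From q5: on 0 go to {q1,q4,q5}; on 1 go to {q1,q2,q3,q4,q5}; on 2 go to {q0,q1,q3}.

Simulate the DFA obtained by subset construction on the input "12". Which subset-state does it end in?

{q0,q1,q2,q4,q5}

Start: {q0}.
δ(q0,1) = {q0,q1}.
Union: {q0,q1}.
After 1: {q0,q1}.
δ(q0,2) = {q0}; δ(q1,2) = {q0,q1,q2,q4,q5}.
Union: {q0,q1,q2,q4,q5}.
After 2: {q0,q1,q2,q4,q5}.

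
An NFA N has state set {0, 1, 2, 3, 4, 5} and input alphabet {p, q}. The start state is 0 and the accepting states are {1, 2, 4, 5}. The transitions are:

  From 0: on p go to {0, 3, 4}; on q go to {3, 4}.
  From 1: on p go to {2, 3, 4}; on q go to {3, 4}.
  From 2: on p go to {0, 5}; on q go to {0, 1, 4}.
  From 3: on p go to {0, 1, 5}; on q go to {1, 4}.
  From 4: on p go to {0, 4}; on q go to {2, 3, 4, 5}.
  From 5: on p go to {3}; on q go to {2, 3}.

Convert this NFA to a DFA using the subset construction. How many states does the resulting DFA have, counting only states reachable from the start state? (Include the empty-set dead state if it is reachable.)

Start state of the DFA: {0}.
{0} --p--> {0, 3, 4}  [new]
{0} --q--> {3, 4}  [new]
{0, 3, 4} --p--> {0, 1, 3, 4, 5}  [new]
{0, 3, 4} --q--> {1, 2, 3, 4, 5}  [new]
{3, 4} --p--> {0, 1, 4, 5}  [new]
{3, 4} --q--> {1, 2, 3, 4, 5}  [seen]
{0, 1, 3, 4, 5} --p--> {0, 1, 2, 3, 4, 5}  [new]
{0, 1, 3, 4, 5} --q--> {1, 2, 3, 4, 5}  [seen]
{1, 2, 3, 4, 5} --p--> {0, 1, 2, 3, 4, 5}  [seen]
{1, 2, 3, 4, 5} --q--> {0, 1, 2, 3, 4, 5}  [seen]
{0, 1, 4, 5} --p--> {0, 2, 3, 4}  [new]
{0, 1, 4, 5} --q--> {2, 3, 4, 5}  [new]
{0, 1, 2, 3, 4, 5} --p--> {0, 1, 2, 3, 4, 5}  [seen]
{0, 1, 2, 3, 4, 5} --q--> {0, 1, 2, 3, 4, 5}  [seen]
{0, 2, 3, 4} --p--> {0, 1, 3, 4, 5}  [seen]
{0, 2, 3, 4} --q--> {0, 1, 2, 3, 4, 5}  [seen]
{2, 3, 4, 5} --p--> {0, 1, 3, 4, 5}  [seen]
{2, 3, 4, 5} --q--> {0, 1, 2, 3, 4, 5}  [seen]
Reachable DFA states: {0}, {0, 3, 4}, {3, 4}, {0, 1, 3, 4, 5}, {1, 2, 3, 4, 5}, {0, 1, 4, 5}, {0, 1, 2, 3, 4, 5}, {0, 2, 3, 4}, {2, 3, 4, 5}.

9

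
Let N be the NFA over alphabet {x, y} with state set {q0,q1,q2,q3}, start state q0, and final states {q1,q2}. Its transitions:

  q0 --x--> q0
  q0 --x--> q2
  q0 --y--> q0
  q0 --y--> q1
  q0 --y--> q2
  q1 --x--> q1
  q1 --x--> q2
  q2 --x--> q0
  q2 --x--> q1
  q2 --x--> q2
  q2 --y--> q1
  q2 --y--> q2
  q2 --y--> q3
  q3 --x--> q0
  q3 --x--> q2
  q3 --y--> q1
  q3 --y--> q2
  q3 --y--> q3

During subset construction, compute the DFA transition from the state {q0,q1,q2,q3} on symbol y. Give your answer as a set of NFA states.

{q0,q1,q2,q3}

δ(q0,y) = {q0,q1,q2}; δ(q1,y) = ∅; δ(q2,y) = {q1,q2,q3}; δ(q3,y) = {q1,q2,q3}.
Union: {q0,q1,q2,q3}.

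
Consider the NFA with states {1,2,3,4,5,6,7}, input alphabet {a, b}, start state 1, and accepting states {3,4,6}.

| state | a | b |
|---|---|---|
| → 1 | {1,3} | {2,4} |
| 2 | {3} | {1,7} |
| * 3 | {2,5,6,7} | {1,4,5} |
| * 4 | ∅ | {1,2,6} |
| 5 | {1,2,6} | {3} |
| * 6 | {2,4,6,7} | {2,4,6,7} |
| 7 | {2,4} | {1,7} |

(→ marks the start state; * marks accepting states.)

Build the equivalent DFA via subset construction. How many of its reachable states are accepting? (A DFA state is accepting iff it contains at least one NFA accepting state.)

14

Start state of the DFA: {1}.
{1} --a--> {1,3}  [new]
{1} --b--> {2,4}  [new]
{1,3} --a--> {1,2,3,5,6,7}  [new]
{1,3} --b--> {1,2,4,5}  [new]
{2,4} --a--> {3}  [new]
{2,4} --b--> {1,2,6,7}  [new]
{1,2,3,5,6,7} --a--> {1,2,3,4,5,6,7}  [new]
{1,2,3,5,6,7} --b--> {1,2,3,4,5,6,7}  [seen]
{1,2,4,5} --a--> {1,2,3,6}  [new]
{1,2,4,5} --b--> {1,2,3,4,6,7}  [new]
{3} --a--> {2,5,6,7}  [new]
{3} --b--> {1,4,5}  [new]
{1,2,6,7} --a--> {1,2,3,4,6,7}  [seen]
{1,2,6,7} --b--> {1,2,4,6,7}  [new]
{1,2,3,4,5,6,7} --a--> {1,2,3,4,5,6,7}  [seen]
{1,2,3,4,5,6,7} --b--> {1,2,3,4,5,6,7}  [seen]
{1,2,3,6} --a--> {1,2,3,4,5,6,7}  [seen]
{1,2,3,6} --b--> {1,2,4,5,6,7}  [new]
{1,2,3,4,6,7} --a--> {1,2,3,4,5,6,7}  [seen]
{1,2,3,4,6,7} --b--> {1,2,4,5,6,7}  [seen]
{2,5,6,7} --a--> {1,2,3,4,6,7}  [seen]
{2,5,6,7} --b--> {1,2,3,4,6,7}  [seen]
{1,4,5} --a--> {1,2,3,6}  [seen]
{1,4,5} --b--> {1,2,3,4,6}  [new]
{1,2,4,6,7} --a--> {1,2,3,4,6,7}  [seen]
{1,2,4,6,7} --b--> {1,2,4,6,7}  [seen]
{1,2,4,5,6,7} --a--> {1,2,3,4,6,7}  [seen]
{1,2,4,5,6,7} --b--> {1,2,3,4,6,7}  [seen]
{1,2,3,4,6} --a--> {1,2,3,4,5,6,7}  [seen]
{1,2,3,4,6} --b--> {1,2,4,5,6,7}  [seen]
Reachable DFA states: {1}, {1,3}, {2,4}, {1,2,3,5,6,7}, {1,2,4,5}, {3}, {1,2,6,7}, {1,2,3,4,5,6,7}, {1,2,3,6}, {1,2,3,4,6,7}, {2,5,6,7}, {1,4,5}, {1,2,4,6,7}, {1,2,4,5,6,7}, {1,2,3,4,6}.
Accepting DFA states (contain an NFA accepting state): {1,3}, {2,4}, {1,2,3,5,6,7}, {1,2,4,5}, {3}, {1,2,6,7}, {1,2,3,4,5,6,7}, {1,2,3,6}, {1,2,3,4,6,7}, {2,5,6,7}, {1,4,5}, {1,2,4,6,7}, {1,2,4,5,6,7}, {1,2,3,4,6}.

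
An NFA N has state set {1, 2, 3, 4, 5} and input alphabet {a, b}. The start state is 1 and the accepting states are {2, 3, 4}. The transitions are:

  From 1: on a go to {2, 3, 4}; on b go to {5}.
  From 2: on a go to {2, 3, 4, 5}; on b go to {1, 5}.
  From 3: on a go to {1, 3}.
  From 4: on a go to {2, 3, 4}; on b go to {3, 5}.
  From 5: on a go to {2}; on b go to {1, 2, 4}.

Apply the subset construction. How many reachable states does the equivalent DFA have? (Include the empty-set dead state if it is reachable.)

Start state of the DFA: {1}.
{1} --a--> {2, 3, 4}  [new]
{1} --b--> {5}  [new]
{2, 3, 4} --a--> {1, 2, 3, 4, 5}  [new]
{2, 3, 4} --b--> {1, 3, 5}  [new]
{5} --a--> {2}  [new]
{5} --b--> {1, 2, 4}  [new]
{1, 2, 3, 4, 5} --a--> {1, 2, 3, 4, 5}  [seen]
{1, 2, 3, 4, 5} --b--> {1, 2, 3, 4, 5}  [seen]
{1, 3, 5} --a--> {1, 2, 3, 4}  [new]
{1, 3, 5} --b--> {1, 2, 4, 5}  [new]
{2} --a--> {2, 3, 4, 5}  [new]
{2} --b--> {1, 5}  [new]
{1, 2, 4} --a--> {2, 3, 4, 5}  [seen]
{1, 2, 4} --b--> {1, 3, 5}  [seen]
{1, 2, 3, 4} --a--> {1, 2, 3, 4, 5}  [seen]
{1, 2, 3, 4} --b--> {1, 3, 5}  [seen]
{1, 2, 4, 5} --a--> {2, 3, 4, 5}  [seen]
{1, 2, 4, 5} --b--> {1, 2, 3, 4, 5}  [seen]
{2, 3, 4, 5} --a--> {1, 2, 3, 4, 5}  [seen]
{2, 3, 4, 5} --b--> {1, 2, 3, 4, 5}  [seen]
{1, 5} --a--> {2, 3, 4}  [seen]
{1, 5} --b--> {1, 2, 4, 5}  [seen]
Reachable DFA states: {1}, {2, 3, 4}, {5}, {1, 2, 3, 4, 5}, {1, 3, 5}, {2}, {1, 2, 4}, {1, 2, 3, 4}, {1, 2, 4, 5}, {2, 3, 4, 5}, {1, 5}.

11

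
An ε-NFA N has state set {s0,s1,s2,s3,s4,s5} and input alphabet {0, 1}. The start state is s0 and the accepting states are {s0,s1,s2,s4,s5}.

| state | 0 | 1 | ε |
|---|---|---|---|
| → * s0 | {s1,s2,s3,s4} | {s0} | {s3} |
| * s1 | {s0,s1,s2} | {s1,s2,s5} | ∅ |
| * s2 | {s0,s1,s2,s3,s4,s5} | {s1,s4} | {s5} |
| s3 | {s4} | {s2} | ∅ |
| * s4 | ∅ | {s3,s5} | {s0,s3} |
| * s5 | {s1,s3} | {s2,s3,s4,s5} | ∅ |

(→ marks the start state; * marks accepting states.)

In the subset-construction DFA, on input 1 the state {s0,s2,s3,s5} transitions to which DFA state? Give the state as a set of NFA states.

{s0,s1,s2,s3,s4,s5}

δ(s0,1) = {s0}; δ(s2,1) = {s1,s4}; δ(s3,1) = {s2}; δ(s5,1) = {s2,s3,s4,s5}.
Union: {s0,s1,s2,s3,s4,s5}.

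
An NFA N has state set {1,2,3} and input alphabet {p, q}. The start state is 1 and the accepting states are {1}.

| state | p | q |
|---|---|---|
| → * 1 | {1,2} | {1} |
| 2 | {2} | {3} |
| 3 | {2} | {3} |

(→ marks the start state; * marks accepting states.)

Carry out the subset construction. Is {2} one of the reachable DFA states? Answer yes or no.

no

Start state of the DFA: {1}.
{1} --p--> {1,2}  [new]
{1} --q--> {1}  [seen]
{1,2} --p--> {1,2}  [seen]
{1,2} --q--> {1,3}  [new]
{1,3} --p--> {1,2}  [seen]
{1,3} --q--> {1,3}  [seen]
Reachable DFA states: {1}, {1,2}, {1,3}.
{2} is not among them.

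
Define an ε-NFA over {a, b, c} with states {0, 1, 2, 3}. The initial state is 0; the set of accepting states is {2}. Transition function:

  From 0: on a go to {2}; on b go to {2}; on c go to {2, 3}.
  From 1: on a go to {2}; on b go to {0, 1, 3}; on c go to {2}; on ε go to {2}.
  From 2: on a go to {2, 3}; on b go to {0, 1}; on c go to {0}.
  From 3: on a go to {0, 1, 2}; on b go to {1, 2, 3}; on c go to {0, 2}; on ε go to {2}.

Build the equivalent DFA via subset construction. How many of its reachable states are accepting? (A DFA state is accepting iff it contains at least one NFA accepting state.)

Start state of the DFA: {0} (ε-closure of the NFA start).
{0} --a--> {2}  [new]
{0} --b--> {2}  [seen]
{0} --c--> {2, 3}  [new]
{2} --a--> {2, 3}  [seen]
{2} --b--> {0, 1, 2}  [new]
{2} --c--> {0}  [seen]
{2, 3} --a--> {0, 1, 2, 3}  [new]
{2, 3} --b--> {0, 1, 2, 3}  [seen]
{2, 3} --c--> {0, 2}  [new]
{0, 1, 2} --a--> {2, 3}  [seen]
{0, 1, 2} --b--> {0, 1, 2, 3}  [seen]
{0, 1, 2} --c--> {0, 2, 3}  [new]
{0, 1, 2, 3} --a--> {0, 1, 2, 3}  [seen]
{0, 1, 2, 3} --b--> {0, 1, 2, 3}  [seen]
{0, 1, 2, 3} --c--> {0, 2, 3}  [seen]
{0, 2} --a--> {2, 3}  [seen]
{0, 2} --b--> {0, 1, 2}  [seen]
{0, 2} --c--> {0, 2, 3}  [seen]
{0, 2, 3} --a--> {0, 1, 2, 3}  [seen]
{0, 2, 3} --b--> {0, 1, 2, 3}  [seen]
{0, 2, 3} --c--> {0, 2, 3}  [seen]
Reachable DFA states: {0}, {2}, {2, 3}, {0, 1, 2}, {0, 1, 2, 3}, {0, 2}, {0, 2, 3}.
Accepting DFA states (contain an NFA accepting state): {2}, {2, 3}, {0, 1, 2}, {0, 1, 2, 3}, {0, 2}, {0, 2, 3}.

6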